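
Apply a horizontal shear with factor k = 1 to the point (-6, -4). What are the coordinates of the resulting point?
(-10, -4)

Shear matrix for horizontal shear with factor k = 1:
[[1, 1], [0, 1]]
Result: (-6, -4) → (-10, -4)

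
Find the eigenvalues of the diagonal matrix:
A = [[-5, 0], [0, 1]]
λ₁ = -5, λ₂ = 1

The characteristic polynomial of A is det(A - λI) = (-5 - λ)(1 - λ) = 0.
The roots are λ = -5 and λ = 1, so the eigenvalues are the diagonal entries.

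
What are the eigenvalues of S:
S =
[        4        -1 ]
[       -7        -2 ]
λ = -3, 5

Solve det(S - λI) = 0. For a 2×2 matrix the characteristic equation is λ² - (trace)λ + det = 0.
trace(S) = a + d = 4 - 2 = 2.
det(S) = a*d - b*c = (4)*(-2) - (-1)*(-7) = -8 - 7 = -15.
Characteristic equation: λ² - (2)λ + (-15) = 0.
Discriminant = (2)² - 4*(-15) = 4 + 60 = 64.
λ = (2 ± √64) / 2 = (2 ± 8) / 2 = -3, 5.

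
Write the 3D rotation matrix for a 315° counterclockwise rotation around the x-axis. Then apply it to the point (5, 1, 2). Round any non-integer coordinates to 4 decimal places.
R = [[1, 0, 0], [0, √2/2, √2/2], [0, -√2/2, √2/2]]; R·(5, 1, 2) = (5.0000, 2.1213, 0.7071)

Rotation matrix for 315° around x-axis:
cos(315°) = √2/2, sin(315°) = -√2/2
R = [[1, 0, 0], [0, √2/2, √2/2], [0, -√2/2, √2/2]]
Apply to (5, 1, 2): R·[5, 1, 2]ᵀ = (5.0000, 2.1213, 0.7071)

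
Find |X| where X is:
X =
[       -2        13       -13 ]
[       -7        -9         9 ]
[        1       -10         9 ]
det(X) = -109

Expand along row 0 (cofactor expansion): det(X) = a*(e*i - f*h) - b*(d*i - f*g) + c*(d*h - e*g), where the 3×3 is [[a, b, c], [d, e, f], [g, h, i]].
Minor M_00 = (-9)*(9) - (9)*(-10) = -81 + 90 = 9.
Minor M_01 = (-7)*(9) - (9)*(1) = -63 - 9 = -72.
Minor M_02 = (-7)*(-10) - (-9)*(1) = 70 + 9 = 79.
det(X) = (-2)*(9) - (13)*(-72) + (-13)*(79) = -18 + 936 - 1027 = -109.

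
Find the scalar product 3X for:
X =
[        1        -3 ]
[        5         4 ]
3X =
[        3        -9 ]
[       15        12 ]

Scalar multiplication is elementwise: (3X)[i][j] = 3 * X[i][j].
  (3X)[0][0] = 3 * (1) = 3
  (3X)[0][1] = 3 * (-3) = -9
  (3X)[1][0] = 3 * (5) = 15
  (3X)[1][1] = 3 * (4) = 12
3X =
[        3        -9 ]
[       15        12 ]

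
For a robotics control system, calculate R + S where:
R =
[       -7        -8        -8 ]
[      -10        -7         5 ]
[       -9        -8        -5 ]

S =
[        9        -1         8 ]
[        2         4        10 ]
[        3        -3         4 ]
R + S =
[        2        -9         0 ]
[       -8        -3        15 ]
[       -6       -11        -1 ]

Matrix addition is elementwise: (R+S)[i][j] = R[i][j] + S[i][j].
  (R+S)[0][0] = (-7) + (9) = 2
  (R+S)[0][1] = (-8) + (-1) = -9
  (R+S)[0][2] = (-8) + (8) = 0
  (R+S)[1][0] = (-10) + (2) = -8
  (R+S)[1][1] = (-7) + (4) = -3
  (R+S)[1][2] = (5) + (10) = 15
  (R+S)[2][0] = (-9) + (3) = -6
  (R+S)[2][1] = (-8) + (-3) = -11
  (R+S)[2][2] = (-5) + (4) = -1
R + S =
[        2        -9         0 ]
[       -8        -3        15 ]
[       -6       -11        -1 ]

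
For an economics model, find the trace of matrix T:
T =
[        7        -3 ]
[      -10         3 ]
tr(T) = 7 + 3 = 10

The trace of a square matrix is the sum of its diagonal entries.
Diagonal entries of T: T[0][0] = 7, T[1][1] = 3.
tr(T) = 7 + 3 = 10.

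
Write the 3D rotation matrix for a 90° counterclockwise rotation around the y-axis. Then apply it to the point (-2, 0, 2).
R = [[0, 0, 1], [0, 1, 0], [-1, 0, 0]]; R·(-2, 0, 2) = (2, 0, 2)

Rotation matrix for 90° around y-axis:
cos(90°) = 0, sin(90°) = 1
R = [[0, 0, 1], [0, 1, 0], [-1, 0, 0]]
Apply to (-2, 0, 2): R·[-2, 0, 2]ᵀ = (2, 0, 2)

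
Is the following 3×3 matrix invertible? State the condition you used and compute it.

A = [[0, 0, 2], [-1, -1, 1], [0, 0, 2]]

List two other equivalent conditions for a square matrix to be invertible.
No, not invertible; det(A) = 0 (two rows are equal, so the rows are linearly dependent). Equivalent conditions (failing for this A): rank(A) < 3; Ax = 0 has non-trivial solutions; 0 is an eigenvalue; the columns are linearly dependent.

To check invertibility, compute det(A).
In this matrix, row 0 and the last row are identical, so one row is a scalar multiple of another and the rows are linearly dependent.
A matrix with linearly dependent rows has det = 0 and is not invertible.
Equivalent failed conditions:
- rank(A) < 3.
- Ax = 0 has non-trivial solutions.
- 0 is an eigenvalue.
- The columns are linearly dependent.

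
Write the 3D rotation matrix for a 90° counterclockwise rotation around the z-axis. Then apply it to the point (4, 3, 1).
R = [[0, -1, 0], [1, 0, 0], [0, 0, 1]]; R·(4, 3, 1) = (-3, 4, 1)

Rotation matrix for 90° around z-axis:
cos(90°) = 0, sin(90°) = 1
R = [[0, -1, 0], [1, 0, 0], [0, 0, 1]]
Apply to (4, 3, 1): R·[4, 3, 1]ᵀ = (-3, 4, 1)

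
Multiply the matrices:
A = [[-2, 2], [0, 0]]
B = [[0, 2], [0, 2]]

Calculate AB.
[[0, 0], [0, 0]]

Each entry (i,j) of AB = sum over k of A[i][k]*B[k][j].
(AB)[0][0] = (-2)*(0) + (2)*(0) = 0
(AB)[0][1] = (-2)*(2) + (2)*(2) = 0
(AB)[1][0] = (0)*(0) + (0)*(0) = 0
(AB)[1][1] = (0)*(2) + (0)*(2) = 0
AB = [[0, 0], [0, 0]]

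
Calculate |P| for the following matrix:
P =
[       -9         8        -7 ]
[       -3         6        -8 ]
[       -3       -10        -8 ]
det(P) = 816

Expand along row 0 (cofactor expansion): det(P) = a*(e*i - f*h) - b*(d*i - f*g) + c*(d*h - e*g), where the 3×3 is [[a, b, c], [d, e, f], [g, h, i]].
Minor M_00 = (6)*(-8) - (-8)*(-10) = -48 - 80 = -128.
Minor M_01 = (-3)*(-8) - (-8)*(-3) = 24 - 24 = 0.
Minor M_02 = (-3)*(-10) - (6)*(-3) = 30 + 18 = 48.
det(P) = (-9)*(-128) - (8)*(0) + (-7)*(48) = 1152 + 0 - 336 = 816.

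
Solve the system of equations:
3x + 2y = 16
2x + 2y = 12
x = 4, y = 2

Use elimination (row reduction):
Equation 1: 3x + 2y = 16.
Equation 2: 2x + 2y = 12.
Multiply Eq1 by 2 and Eq2 by 3: 6x + 4y = 32;  6x + 6y = 36.
Subtract: (2)y = 4, so y = 2.
Back-substitute into Eq1: 3x + 2*(2) = 16, so x = 4.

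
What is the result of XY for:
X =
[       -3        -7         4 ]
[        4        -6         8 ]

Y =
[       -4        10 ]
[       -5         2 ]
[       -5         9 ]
XY =
[       27        -8 ]
[      -26       100 ]

Matrix multiplication: (XY)[i][j] = sum over k of X[i][k] * Y[k][j].
  (XY)[0][0] = (-3)*(-4) + (-7)*(-5) + (4)*(-5) = 27
  (XY)[0][1] = (-3)*(10) + (-7)*(2) + (4)*(9) = -8
  (XY)[1][0] = (4)*(-4) + (-6)*(-5) + (8)*(-5) = -26
  (XY)[1][1] = (4)*(10) + (-6)*(2) + (8)*(9) = 100
XY =
[       27        -8 ]
[      -26       100 ]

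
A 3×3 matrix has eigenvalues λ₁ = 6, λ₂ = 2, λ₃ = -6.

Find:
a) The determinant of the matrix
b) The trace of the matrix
det = -72, trace = 2

Two standard eigenvalue identities:
- det(A) equals the product of the eigenvalues (counted with multiplicity).
- trace(A) equals the sum of the eigenvalues.
det(A) = (6)*(2)*(-6) = -72.
trace(A) = 6 + 2 - 6 = 2.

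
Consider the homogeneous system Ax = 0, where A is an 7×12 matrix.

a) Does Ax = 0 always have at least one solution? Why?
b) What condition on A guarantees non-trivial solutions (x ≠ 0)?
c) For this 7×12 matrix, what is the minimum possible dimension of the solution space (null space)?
a) Yes, x = 0 is always a solution. b) When A has linearly dependent columns (rank < n). c) Minimum nullity = 5.

a) x = 0 satisfies A·0 = 0, so the zero vector is always a solution.
b) Non-trivial solutions exist iff the columns of A are linearly dependent, equivalently rank(A) < n (the number of columns).
c) By rank-nullity, rank(A) + nullity(A) = n = 12. Since A has only 7 rows, rank(A) ≤ 7, so nullity(A) ≥ 12 - 7 = 5.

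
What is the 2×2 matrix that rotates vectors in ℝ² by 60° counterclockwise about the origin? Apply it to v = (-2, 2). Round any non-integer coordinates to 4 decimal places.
R = [[1/2, -√3/2], [√3/2, 1/2]]; R·v = (-2.7321, -0.7321)

A counterclockwise rotation by angle θ in ℝ² has matrix R(θ) = [[cos θ, -sin θ], [sin θ, cos θ]].
For θ = 60°: cos θ = 1/2, sin θ = √3/2.
R(60°) = [[1/2, -√3/2], [√3/2, 1/2]].
R·v = [1/2·-2 + (-√3/2)·2, √3/2·-2 + 1/2·2] = (-2.7321, -0.7321).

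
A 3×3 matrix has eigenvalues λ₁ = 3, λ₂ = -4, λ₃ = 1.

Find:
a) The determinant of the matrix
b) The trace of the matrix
det = -12, trace = 0

Two standard eigenvalue identities:
- det(A) equals the product of the eigenvalues (counted with multiplicity).
- trace(A) equals the sum of the eigenvalues.
det(A) = (3)*(-4)*(1) = -12.
trace(A) = 3 - 4 + 1 = 0.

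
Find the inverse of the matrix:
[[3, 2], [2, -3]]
[[3/13, 2/13], [2/13, -3/13]]

For [[a,b],[c,d]], inverse = (1/det)·[[d,-b],[-c,a]]
det = 3·-3 - 2·2 = -13
Inverse = (1/-13)·[[-3, -2], [-2, 3]]
        = [[3/13, 2/13], [2/13, -3/13]]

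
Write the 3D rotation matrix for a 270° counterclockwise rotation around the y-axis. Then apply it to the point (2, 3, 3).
R = [[0, 0, -1], [0, 1, 0], [1, 0, 0]]; R·(2, 3, 3) = (-3, 3, 2)

Rotation matrix for 270° around y-axis:
cos(270°) = 0, sin(270°) = -1
R = [[0, 0, -1], [0, 1, 0], [1, 0, 0]]
Apply to (2, 3, 3): R·[2, 3, 3]ᵀ = (-3, 3, 2)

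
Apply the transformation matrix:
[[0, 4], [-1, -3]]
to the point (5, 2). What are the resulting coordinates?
(8, -11)

Matrix multiplication:
[[0, 4], [-1, -3]] × [5, 2]ᵀ
= [0×5 + 4×2, -1×5 + -3×2]ᵀ
= [8.0000, -11.0000]ᵀ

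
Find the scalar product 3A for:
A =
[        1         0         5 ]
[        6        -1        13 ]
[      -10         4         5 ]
3A =
[        3         0        15 ]
[       18        -3        39 ]
[      -30        12        15 ]

Scalar multiplication is elementwise: (3A)[i][j] = 3 * A[i][j].
  (3A)[0][0] = 3 * (1) = 3
  (3A)[0][1] = 3 * (0) = 0
  (3A)[0][2] = 3 * (5) = 15
  (3A)[1][0] = 3 * (6) = 18
  (3A)[1][1] = 3 * (-1) = -3
  (3A)[1][2] = 3 * (13) = 39
  (3A)[2][0] = 3 * (-10) = -30
  (3A)[2][1] = 3 * (4) = 12
  (3A)[2][2] = 3 * (5) = 15
3A =
[        3         0        15 ]
[       18        -3        39 ]
[      -30        12        15 ]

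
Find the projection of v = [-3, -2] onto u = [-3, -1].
[-33/10, -11/10]

The projection of v onto u is proj_u(v) = ((v·u) / (u·u)) · u.
v·u = (-3)*(-3) + (-2)*(-1) = 11.
u·u = (-3)*(-3) + (-1)*(-1) = 10.
coefficient = 11 / 10 = 11/10.
proj_u(v) = 11/10 · [-3, -1] = [-33/10, -11/10].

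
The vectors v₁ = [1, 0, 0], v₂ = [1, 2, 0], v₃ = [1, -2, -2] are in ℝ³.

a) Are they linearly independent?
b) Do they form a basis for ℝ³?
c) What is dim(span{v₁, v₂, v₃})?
Yes independent, yes basis, dim = 3

Stack v₁, v₂, v₃ as rows of a 3×3 matrix.
[[1, 0, 0]; [1, 2, 0]; [1, -2, -2]] is already lower triangular with nonzero diagonal entries (1, 2, -2), so its determinant is the product of the diagonal entries, det = (1)·(2)·(-2) = -4 ≠ 0, and the rows are linearly independent.
Three linearly independent vectors in ℝ³ form a basis for ℝ³, so dim(span{v₁,v₂,v₃}) = 3.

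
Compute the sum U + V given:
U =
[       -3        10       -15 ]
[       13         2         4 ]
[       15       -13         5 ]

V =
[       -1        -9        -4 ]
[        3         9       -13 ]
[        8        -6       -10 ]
U + V =
[       -4         1       -19 ]
[       16        11        -9 ]
[       23       -19        -5 ]

Matrix addition is elementwise: (U+V)[i][j] = U[i][j] + V[i][j].
  (U+V)[0][0] = (-3) + (-1) = -4
  (U+V)[0][1] = (10) + (-9) = 1
  (U+V)[0][2] = (-15) + (-4) = -19
  (U+V)[1][0] = (13) + (3) = 16
  (U+V)[1][1] = (2) + (9) = 11
  (U+V)[1][2] = (4) + (-13) = -9
  (U+V)[2][0] = (15) + (8) = 23
  (U+V)[2][1] = (-13) + (-6) = -19
  (U+V)[2][2] = (5) + (-10) = -5
U + V =
[       -4         1       -19 ]
[       16        11        -9 ]
[       23       -19        -5 ]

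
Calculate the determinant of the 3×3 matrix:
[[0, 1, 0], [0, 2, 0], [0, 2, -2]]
0

Expansion along first row:
det = 0·det([[2,0],[2,-2]]) - 1·det([[0,0],[0,-2]]) + 0·det([[0,2],[0,2]])
    = 0·(2·-2 - 0·2) - 1·(0·-2 - 0·0) + 0·(0·2 - 2·0)
    = 0·-4 - 1·0 + 0·0
    = 0 + 0 + 0 = 0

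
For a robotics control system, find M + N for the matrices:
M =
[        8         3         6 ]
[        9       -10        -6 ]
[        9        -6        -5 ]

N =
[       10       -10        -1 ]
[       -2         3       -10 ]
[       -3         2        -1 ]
M + N =
[       18        -7         5 ]
[        7        -7       -16 ]
[        6        -4        -6 ]

Matrix addition is elementwise: (M+N)[i][j] = M[i][j] + N[i][j].
  (M+N)[0][0] = (8) + (10) = 18
  (M+N)[0][1] = (3) + (-10) = -7
  (M+N)[0][2] = (6) + (-1) = 5
  (M+N)[1][0] = (9) + (-2) = 7
  (M+N)[1][1] = (-10) + (3) = -7
  (M+N)[1][2] = (-6) + (-10) = -16
  (M+N)[2][0] = (9) + (-3) = 6
  (M+N)[2][1] = (-6) + (2) = -4
  (M+N)[2][2] = (-5) + (-1) = -6
M + N =
[       18        -7         5 ]
[        7        -7       -16 ]
[        6        -4        -6 ]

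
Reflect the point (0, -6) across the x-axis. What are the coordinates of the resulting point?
(0, 6)

Reflection across x-axis: (0, -6) → (0, 6)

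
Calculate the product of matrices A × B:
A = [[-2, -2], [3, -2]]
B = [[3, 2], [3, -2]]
[[-12, 0], [3, 10]]

Matrix multiplication:
C[0][0] = -2×3 + -2×3 = -12
C[0][1] = -2×2 + -2×-2 = 0
C[1][0] = 3×3 + -2×3 = 3
C[1][1] = 3×2 + -2×-2 = 10
Result: [[-12, 0], [3, 10]]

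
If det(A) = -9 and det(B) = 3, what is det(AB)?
-27

Use the multiplicative property of determinants: det(AB) = det(A)*det(B).
det(AB) = (-9)*(3) = -27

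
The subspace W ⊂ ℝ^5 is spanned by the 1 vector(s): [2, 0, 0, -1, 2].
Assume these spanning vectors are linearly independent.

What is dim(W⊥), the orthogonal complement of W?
dim(W⊥) = 4

For any subspace W of ℝ^n, dim(W) + dim(W⊥) = n (the whole-space dimension).
Here the given 1 vectors are linearly independent, so dim(W) = 1.
Thus dim(W⊥) = n - dim(W) = 5 - 1 = 4.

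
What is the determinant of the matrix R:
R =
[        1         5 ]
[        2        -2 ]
det(R) = -12

For a 2×2 matrix [[a, b], [c, d]], det = a*d - b*c.
det(R) = (1)*(-2) - (5)*(2) = -2 - 10 = -12.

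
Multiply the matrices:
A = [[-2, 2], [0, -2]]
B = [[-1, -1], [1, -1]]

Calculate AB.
[[4, 0], [-2, 2]]

Each entry (i,j) of AB = sum over k of A[i][k]*B[k][j].
(AB)[0][0] = (-2)*(-1) + (2)*(1) = 4
(AB)[0][1] = (-2)*(-1) + (2)*(-1) = 0
(AB)[1][0] = (0)*(-1) + (-2)*(1) = -2
(AB)[1][1] = (0)*(-1) + (-2)*(-1) = 2
AB = [[4, 0], [-2, 2]]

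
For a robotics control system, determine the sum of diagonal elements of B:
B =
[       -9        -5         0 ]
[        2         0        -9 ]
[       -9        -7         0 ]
tr(B) = -9 + 0 + 0 = -9

The trace of a square matrix is the sum of its diagonal entries.
Diagonal entries of B: B[0][0] = -9, B[1][1] = 0, B[2][2] = 0.
tr(B) = -9 + 0 + 0 = -9.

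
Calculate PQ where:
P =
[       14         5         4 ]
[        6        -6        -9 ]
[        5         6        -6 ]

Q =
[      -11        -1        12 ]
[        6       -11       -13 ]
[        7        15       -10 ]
PQ =
[      -96        -9        63 ]
[     -165       -75       240 ]
[      -61      -161        42 ]

Matrix multiplication: (PQ)[i][j] = sum over k of P[i][k] * Q[k][j].
  (PQ)[0][0] = (14)*(-11) + (5)*(6) + (4)*(7) = -96
  (PQ)[0][1] = (14)*(-1) + (5)*(-11) + (4)*(15) = -9
  (PQ)[0][2] = (14)*(12) + (5)*(-13) + (4)*(-10) = 63
  (PQ)[1][0] = (6)*(-11) + (-6)*(6) + (-9)*(7) = -165
  (PQ)[1][1] = (6)*(-1) + (-6)*(-11) + (-9)*(15) = -75
  (PQ)[1][2] = (6)*(12) + (-6)*(-13) + (-9)*(-10) = 240
  (PQ)[2][0] = (5)*(-11) + (6)*(6) + (-6)*(7) = -61
  (PQ)[2][1] = (5)*(-1) + (6)*(-11) + (-6)*(15) = -161
  (PQ)[2][2] = (5)*(12) + (6)*(-13) + (-6)*(-10) = 42
PQ =
[      -96        -9        63 ]
[     -165       -75       240 ]
[      -61      -161        42 ]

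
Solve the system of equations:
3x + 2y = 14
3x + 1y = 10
x = 2, y = 4

Use elimination (row reduction):
Equation 1: 3x + 2y = 14.
Equation 2: 3x + 1y = 10.
Multiply Eq1 by 3 and Eq2 by 3: 9x + 6y = 42;  9x + 3y = 30.
Subtract: (-3)y = -12, so y = 4.
Back-substitute into Eq1: 3x + 2*(4) = 14, so x = 2.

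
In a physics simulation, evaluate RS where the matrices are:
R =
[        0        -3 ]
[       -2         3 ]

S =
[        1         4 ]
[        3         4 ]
RS =
[       -9       -12 ]
[        7         4 ]

Matrix multiplication: (RS)[i][j] = sum over k of R[i][k] * S[k][j].
  (RS)[0][0] = (0)*(1) + (-3)*(3) = -9
  (RS)[0][1] = (0)*(4) + (-3)*(4) = -12
  (RS)[1][0] = (-2)*(1) + (3)*(3) = 7
  (RS)[1][1] = (-2)*(4) + (3)*(4) = 4
RS =
[       -9       -12 ]
[        7         4 ]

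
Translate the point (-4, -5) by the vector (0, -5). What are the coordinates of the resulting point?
(-4, -10)

Translation by (0, -5):
x' = -4 + 0 = -4
y' = -5 + -5 = -10
Homogeneous matrix: [[1, 0, 0], [0, 1, -5], [0, 0, 1]]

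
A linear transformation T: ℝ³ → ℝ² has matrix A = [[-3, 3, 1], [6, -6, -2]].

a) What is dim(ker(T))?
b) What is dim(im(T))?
dim(ker) = 2, dim(im) = 1

Observe that row 2 = -2 × row 1 (so the rows are linearly dependent).
Thus rank(A) = 1 (only one linearly independent row).
dim(im(T)) = rank(A) = 1.
By the rank-nullity theorem applied to T: ℝ³ → ℝ², rank(A) + nullity(A) = 3 (the domain dimension), so dim(ker(T)) = 3 - 1 = 2.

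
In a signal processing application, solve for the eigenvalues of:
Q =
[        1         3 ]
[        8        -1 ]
λ = -5, 5

Solve det(Q - λI) = 0. For a 2×2 matrix the characteristic equation is λ² - (trace)λ + det = 0.
trace(Q) = a + d = 1 - 1 = 0.
det(Q) = a*d - b*c = (1)*(-1) - (3)*(8) = -1 - 24 = -25.
Characteristic equation: λ² - (0)λ + (-25) = 0.
Discriminant = (0)² - 4*(-25) = 0 + 100 = 100.
λ = (0 ± √100) / 2 = (0 ± 10) / 2 = -5, 5.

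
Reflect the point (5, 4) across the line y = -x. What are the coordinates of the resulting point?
(-4, -5)

Reflection across line y = -x: (5, 4) → (-4, -5)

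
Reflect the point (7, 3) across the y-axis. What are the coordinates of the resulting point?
(-7, 3)

Reflection across y-axis: (7, 3) → (-7, 3)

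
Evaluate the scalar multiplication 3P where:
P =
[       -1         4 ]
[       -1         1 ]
3P =
[       -3        12 ]
[       -3         3 ]

Scalar multiplication is elementwise: (3P)[i][j] = 3 * P[i][j].
  (3P)[0][0] = 3 * (-1) = -3
  (3P)[0][1] = 3 * (4) = 12
  (3P)[1][0] = 3 * (-1) = -3
  (3P)[1][1] = 3 * (1) = 3
3P =
[       -3        12 ]
[       -3         3 ]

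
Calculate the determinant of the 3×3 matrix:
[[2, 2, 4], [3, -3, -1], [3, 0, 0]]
30

Expansion along first row:
det = 2·det([[-3,-1],[0,0]]) - 2·det([[3,-1],[3,0]]) + 4·det([[3,-3],[3,0]])
    = 2·(-3·0 - -1·0) - 2·(3·0 - -1·3) + 4·(3·0 - -3·3)
    = 2·0 - 2·3 + 4·9
    = 0 + -6 + 36 = 30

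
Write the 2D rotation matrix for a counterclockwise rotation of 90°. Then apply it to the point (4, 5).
R = [[0, -1], [1, 0]]; R·(4, 5) = (-5, 4)

Rotation matrix formula: R(θ) = [[cos θ, -sin θ], [sin θ, cos θ]]
For θ = 90°:
cos(90°) = 0
sin(90°) = 1
R = [[0, -1], [1, 0]]
Apply to (4, 5): [0·4 + (-1)·5, 1·4 + 0·5] = (-5, 4)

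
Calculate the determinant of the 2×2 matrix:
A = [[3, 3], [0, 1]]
3

For A = [[a, b], [c, d]], det(A) = a*d - b*c.
det(A) = (3)*(1) - (3)*(0) = 3 - 0 = 3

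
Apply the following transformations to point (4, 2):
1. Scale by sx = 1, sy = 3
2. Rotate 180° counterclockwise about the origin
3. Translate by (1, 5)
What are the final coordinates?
(-3, -1)

Step 1: Scale → (4, 6)
Step 2: Rotate 180° → (-4, -6)
Step 3: Translate → (-3, -1)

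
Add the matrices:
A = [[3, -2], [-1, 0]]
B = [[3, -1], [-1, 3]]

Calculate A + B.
[[6, -3], [-2, 3]]

Add corresponding elements:
(3)+(3)=6
(-2)+(-1)=-3
(-1)+(-1)=-2
(0)+(3)=3
A + B = [[6, -3], [-2, 3]]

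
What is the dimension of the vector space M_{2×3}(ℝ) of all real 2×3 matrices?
Dimension = 6

A real 2×3 matrix is determined by its 2·3 = 6 independent entries.
A standard basis is {E_ij : 1 ≤ i ≤ 2, 1 ≤ j ≤ 3}, where E_ij has a 1 in position (i, j) and 0 elsewhere — there are 6 such matrices, and they are linearly independent and span M_{2×3}(ℝ).
Therefore dim(M_{2×3}(ℝ)) = 6.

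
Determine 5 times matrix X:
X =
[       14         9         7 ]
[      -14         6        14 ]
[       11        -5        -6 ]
5X =
[       70        45        35 ]
[      -70        30        70 ]
[       55       -25       -30 ]

Scalar multiplication is elementwise: (5X)[i][j] = 5 * X[i][j].
  (5X)[0][0] = 5 * (14) = 70
  (5X)[0][1] = 5 * (9) = 45
  (5X)[0][2] = 5 * (7) = 35
  (5X)[1][0] = 5 * (-14) = -70
  (5X)[1][1] = 5 * (6) = 30
  (5X)[1][2] = 5 * (14) = 70
  (5X)[2][0] = 5 * (11) = 55
  (5X)[2][1] = 5 * (-5) = -25
  (5X)[2][2] = 5 * (-6) = -30
5X =
[       70        45        35 ]
[      -70        30        70 ]
[       55       -25       -30 ]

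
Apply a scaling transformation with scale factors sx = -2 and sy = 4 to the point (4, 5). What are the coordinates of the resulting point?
(-8, 20)

Scaling matrix:
[[-2, 0], [0, 4]]
Result: (4 × -2, 5 × 4) = (-8, 20)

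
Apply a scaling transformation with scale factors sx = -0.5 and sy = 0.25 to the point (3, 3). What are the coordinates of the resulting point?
(-1.5, 0.75)

Scaling matrix:
[[-0.50, 0], [0, 0.25]]
Result: (3 × -0.5, 3 × 0.25) = (-1.5, 0.75)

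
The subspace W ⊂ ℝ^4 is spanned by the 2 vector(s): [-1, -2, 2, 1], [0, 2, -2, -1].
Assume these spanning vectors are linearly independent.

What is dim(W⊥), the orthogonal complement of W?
dim(W⊥) = 2

For any subspace W of ℝ^n, dim(W) + dim(W⊥) = n (the whole-space dimension).
Here the given 2 vectors are linearly independent, so dim(W) = 2.
Thus dim(W⊥) = n - dim(W) = 4 - 2 = 2.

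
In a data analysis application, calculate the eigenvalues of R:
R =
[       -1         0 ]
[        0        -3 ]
λ = -3, -1

Solve det(R - λI) = 0. For a 2×2 matrix the characteristic equation is λ² - (trace)λ + det = 0.
trace(R) = a + d = -1 - 3 = -4.
det(R) = a*d - b*c = (-1)*(-3) - (0)*(0) = 3 - 0 = 3.
Characteristic equation: λ² - (-4)λ + (3) = 0.
Discriminant = (-4)² - 4*(3) = 16 - 12 = 4.
λ = (-4 ± √4) / 2 = (-4 ± 2) / 2 = -3, -1.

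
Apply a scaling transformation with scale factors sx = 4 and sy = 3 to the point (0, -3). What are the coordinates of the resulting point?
(0, -9)

Scaling matrix:
[[4, 0], [0, 3]]
Result: (0 × 4, -3 × 3) = (0, -9)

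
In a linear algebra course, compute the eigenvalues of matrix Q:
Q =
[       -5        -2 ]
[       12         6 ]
λ = -2, 3

Solve det(Q - λI) = 0. For a 2×2 matrix the characteristic equation is λ² - (trace)λ + det = 0.
trace(Q) = a + d = -5 + 6 = 1.
det(Q) = a*d - b*c = (-5)*(6) - (-2)*(12) = -30 + 24 = -6.
Characteristic equation: λ² - (1)λ + (-6) = 0.
Discriminant = (1)² - 4*(-6) = 1 + 24 = 25.
λ = (1 ± √25) / 2 = (1 ± 5) / 2 = -2, 3.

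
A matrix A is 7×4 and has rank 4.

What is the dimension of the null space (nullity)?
0

The rank-nullity theorem for an m×n matrix states:
rank(A) + nullity(A) = n (the number of columns).
Here n = 4 and rank(A) = 4, so nullity(A) = 4 - 4 = 0.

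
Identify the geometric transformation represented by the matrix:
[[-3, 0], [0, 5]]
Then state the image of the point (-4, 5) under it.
non-uniform scaling by (-3, 5); image of (-4, 5) is (12, 25)

This is diagonal with distinct entries, so it scales the x-axis by -3 and the y-axis by 5.
The matrix [[-3, 0], [0, 5]] represents: non-uniform scaling by (-3, 5).
Applying it to (-4, 5): [-3·-4 + 0·5, 0·-4 + 5·5] = (12, 25).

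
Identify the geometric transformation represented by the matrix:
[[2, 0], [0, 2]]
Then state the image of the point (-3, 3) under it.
uniform scaling by factor 2; image of (-3, 3) is (-6, 6)

This is a diagonal matrix with equal entries 2, so it scales both axes by the same factor 2.
The matrix [[2, 0], [0, 2]] represents: uniform scaling by factor 2.
Applying it to (-3, 3): [2·-3 + 0·3, 0·-3 + 2·3] = (-6, 6).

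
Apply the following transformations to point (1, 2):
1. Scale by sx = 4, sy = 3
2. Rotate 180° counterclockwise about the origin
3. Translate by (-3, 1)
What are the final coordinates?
(-7, -5)

Step 1: Scale → (4, 6)
Step 2: Rotate 180° → (-4, -6)
Step 3: Translate → (-7, -5)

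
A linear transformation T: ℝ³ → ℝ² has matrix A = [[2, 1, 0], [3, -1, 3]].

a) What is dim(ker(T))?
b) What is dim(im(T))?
dim(ker) = 1, dim(im) = 2

The two rows are not scalar multiples of one another (no single k satisfies row 2 = k × row 1), so they are linearly independent.
Thus rank(A) = 2.
dim(im(T)) = rank(A) = 2.
By the rank-nullity theorem applied to T: ℝ³ → ℝ², rank(A) + nullity(A) = 3 (the domain dimension), so dim(ker(T)) = 3 - 2 = 1.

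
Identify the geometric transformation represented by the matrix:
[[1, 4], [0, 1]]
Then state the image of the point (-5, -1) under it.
horizontal shear with factor 4; image of (-5, -1) is (-9, -1)

The matrix [[1, k], [0, 1]] sends (x, y) to (x + 4y, y), leaving the y-coordinate fixed: a horizontal shear.
The matrix [[1, 4], [0, 1]] represents: horizontal shear with factor 4.
Applying it to (-5, -1): [1·-5 + 4·-1, 0·-5 + 1·-1] = (-9, -1).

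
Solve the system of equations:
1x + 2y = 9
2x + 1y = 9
x = 3, y = 3

Use elimination (row reduction):
Equation 1: 1x + 2y = 9.
Equation 2: 2x + 1y = 9.
Multiply Eq1 by 2 and Eq2 by 1: 2x + 4y = 18;  2x + 1y = 9.
Subtract: (-3)y = -9, so y = 3.
Back-substitute into Eq1: 1x + 2*(3) = 9, so x = 3.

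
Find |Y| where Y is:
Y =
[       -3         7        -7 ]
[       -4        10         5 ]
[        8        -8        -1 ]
det(Y) = 498

Expand along row 0 (cofactor expansion): det(Y) = a*(e*i - f*h) - b*(d*i - f*g) + c*(d*h - e*g), where the 3×3 is [[a, b, c], [d, e, f], [g, h, i]].
Minor M_00 = (10)*(-1) - (5)*(-8) = -10 + 40 = 30.
Minor M_01 = (-4)*(-1) - (5)*(8) = 4 - 40 = -36.
Minor M_02 = (-4)*(-8) - (10)*(8) = 32 - 80 = -48.
det(Y) = (-3)*(30) - (7)*(-36) + (-7)*(-48) = -90 + 252 + 336 = 498.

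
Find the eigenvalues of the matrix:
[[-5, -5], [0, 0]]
λ = -5 and λ = 0

Characteristic equation: det(A - λI) = 0
λ² - (trace)λ + (det) = 0
λ² - (-5)λ + (0) = 0
λ² + 5λ + 0 = 0
Solving: λ = -5, 0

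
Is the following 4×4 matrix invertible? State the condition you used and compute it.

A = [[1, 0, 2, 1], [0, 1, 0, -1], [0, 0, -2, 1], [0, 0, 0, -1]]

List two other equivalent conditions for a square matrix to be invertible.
Yes, invertible; det(A) = 2 ≠ 0. Equivalent conditions: rank(A) = 4; Ax = 0 has only the trivial solution; 0 is not an eigenvalue; the columns of A are linearly independent.

To check invertibility, compute det(A).
The given matrix is triangular, so det(A) equals the product of its diagonal entries = 2 ≠ 0.
Since det(A) ≠ 0, A is invertible.
Equivalent conditions for a square matrix A to be invertible:
- rank(A) = 4 (full rank).
- The homogeneous system Ax = 0 has only the trivial solution x = 0.
- 0 is not an eigenvalue of A.
- The columns (equivalently rows) of A are linearly independent.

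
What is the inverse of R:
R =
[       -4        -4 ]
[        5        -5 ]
det(R) = 40
R⁻¹ =
[     -1/8      1/10 ]
[     -1/8     -1/10 ]

For a 2×2 matrix R = [[a, b], [c, d]] with det(R) ≠ 0, R⁻¹ = (1/det(R)) * [[d, -b], [-c, a]].
det(R) = (-4)*(-5) - (-4)*(5) = 20 + 20 = 40.
R⁻¹ = (1/40) * [[-5, 4], [-5, -4]].
Dividing each entry by 40 and reducing:
R⁻¹ =
[     -1/8      1/10 ]
[     -1/8     -1/10 ]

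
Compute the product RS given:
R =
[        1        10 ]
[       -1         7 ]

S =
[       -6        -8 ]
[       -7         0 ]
RS =
[      -76        -8 ]
[      -43         8 ]

Matrix multiplication: (RS)[i][j] = sum over k of R[i][k] * S[k][j].
  (RS)[0][0] = (1)*(-6) + (10)*(-7) = -76
  (RS)[0][1] = (1)*(-8) + (10)*(0) = -8
  (RS)[1][0] = (-1)*(-6) + (7)*(-7) = -43
  (RS)[1][1] = (-1)*(-8) + (7)*(0) = 8
RS =
[      -76        -8 ]
[      -43         8 ]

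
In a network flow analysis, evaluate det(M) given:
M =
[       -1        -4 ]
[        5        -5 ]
det(M) = 25

For a 2×2 matrix [[a, b], [c, d]], det = a*d - b*c.
det(M) = (-1)*(-5) - (-4)*(5) = 5 + 20 = 25.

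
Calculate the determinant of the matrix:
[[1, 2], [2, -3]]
-7

For a 2×2 matrix [[a, b], [c, d]], det = ad - bc
det = (1)(-3) - (2)(2) = -3 - 4 = -7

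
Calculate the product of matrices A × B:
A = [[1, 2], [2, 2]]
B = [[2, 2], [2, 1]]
[[6, 4], [8, 6]]

Matrix multiplication:
C[0][0] = 1×2 + 2×2 = 6
C[0][1] = 1×2 + 2×1 = 4
C[1][0] = 2×2 + 2×2 = 8
C[1][1] = 2×2 + 2×1 = 6
Result: [[6, 4], [8, 6]]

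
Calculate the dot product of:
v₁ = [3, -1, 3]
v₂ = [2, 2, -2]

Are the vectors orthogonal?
-2, No

The dot product is the sum of products of corresponding components.
v₁·v₂ = (3)*(2) + (-1)*(2) + (3)*(-2) = 6 - 2 - 6 = -2.
Two vectors are orthogonal iff their dot product is 0; here the dot product is -2, so the vectors are not orthogonal.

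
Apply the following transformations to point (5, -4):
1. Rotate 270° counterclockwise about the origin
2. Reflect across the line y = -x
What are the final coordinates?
(5, 4)

Step 1: Rotate 270° → (-4, -5)
Step 2: Reflect across the line y = -x → (5, 4)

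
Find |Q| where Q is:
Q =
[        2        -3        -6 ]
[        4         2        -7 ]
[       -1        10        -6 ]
det(Q) = -229

Expand along row 0 (cofactor expansion): det(Q) = a*(e*i - f*h) - b*(d*i - f*g) + c*(d*h - e*g), where the 3×3 is [[a, b, c], [d, e, f], [g, h, i]].
Minor M_00 = (2)*(-6) - (-7)*(10) = -12 + 70 = 58.
Minor M_01 = (4)*(-6) - (-7)*(-1) = -24 - 7 = -31.
Minor M_02 = (4)*(10) - (2)*(-1) = 40 + 2 = 42.
det(Q) = (2)*(58) - (-3)*(-31) + (-6)*(42) = 116 - 93 - 252 = -229.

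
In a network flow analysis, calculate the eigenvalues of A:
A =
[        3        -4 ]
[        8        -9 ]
λ = -5, -1

Solve det(A - λI) = 0. For a 2×2 matrix the characteristic equation is λ² - (trace)λ + det = 0.
trace(A) = a + d = 3 - 9 = -6.
det(A) = a*d - b*c = (3)*(-9) - (-4)*(8) = -27 + 32 = 5.
Characteristic equation: λ² - (-6)λ + (5) = 0.
Discriminant = (-6)² - 4*(5) = 36 - 20 = 16.
λ = (-6 ± √16) / 2 = (-6 ± 4) / 2 = -5, -1.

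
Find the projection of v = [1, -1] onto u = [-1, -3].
[-1/5, -3/5]

The projection of v onto u is proj_u(v) = ((v·u) / (u·u)) · u.
v·u = (1)*(-1) + (-1)*(-3) = 2.
u·u = (-1)*(-1) + (-3)*(-3) = 10.
coefficient = 2 / 10 = 1/5.
proj_u(v) = 1/5 · [-1, -3] = [-1/5, -3/5].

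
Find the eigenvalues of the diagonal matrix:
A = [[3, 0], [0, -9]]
λ₁ = 3, λ₂ = -9

The characteristic polynomial of A is det(A - λI) = (3 - λ)(-9 - λ) = 0.
The roots are λ = 3 and λ = -9, so the eigenvalues are the diagonal entries.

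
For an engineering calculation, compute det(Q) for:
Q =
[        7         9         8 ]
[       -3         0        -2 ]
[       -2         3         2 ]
det(Q) = 60

Expand along row 0 (cofactor expansion): det(Q) = a*(e*i - f*h) - b*(d*i - f*g) + c*(d*h - e*g), where the 3×3 is [[a, b, c], [d, e, f], [g, h, i]].
Minor M_00 = (0)*(2) - (-2)*(3) = 0 + 6 = 6.
Minor M_01 = (-3)*(2) - (-2)*(-2) = -6 - 4 = -10.
Minor M_02 = (-3)*(3) - (0)*(-2) = -9 - 0 = -9.
det(Q) = (7)*(6) - (9)*(-10) + (8)*(-9) = 42 + 90 - 72 = 60.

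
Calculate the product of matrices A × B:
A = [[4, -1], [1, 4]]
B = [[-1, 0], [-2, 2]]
[[-2, -2], [-9, 8]]

Matrix multiplication:
C[0][0] = 4×-1 + -1×-2 = -2
C[0][1] = 4×0 + -1×2 = -2
C[1][0] = 1×-1 + 4×-2 = -9
C[1][1] = 1×0 + 4×2 = 8
Result: [[-2, -2], [-9, 8]]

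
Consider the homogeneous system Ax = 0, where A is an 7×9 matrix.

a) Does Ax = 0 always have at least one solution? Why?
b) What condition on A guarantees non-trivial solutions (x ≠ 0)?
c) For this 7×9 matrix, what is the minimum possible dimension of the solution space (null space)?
a) Yes, x = 0 is always a solution. b) When A has linearly dependent columns (rank < n). c) Minimum nullity = 2.

a) x = 0 satisfies A·0 = 0, so the zero vector is always a solution.
b) Non-trivial solutions exist iff the columns of A are linearly dependent, equivalently rank(A) < n (the number of columns).
c) By rank-nullity, rank(A) + nullity(A) = n = 9. Since A has only 7 rows, rank(A) ≤ 7, so nullity(A) ≥ 9 - 7 = 2.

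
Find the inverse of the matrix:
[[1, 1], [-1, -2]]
[[2, 1], [-1, -1]]

For [[a,b],[c,d]], inverse = (1/det)·[[d,-b],[-c,a]]
det = 1·-2 - 1·-1 = -1
Inverse = (1/-1)·[[-2, -1], [1, 1]]
        = [[2, 1], [-1, -1]]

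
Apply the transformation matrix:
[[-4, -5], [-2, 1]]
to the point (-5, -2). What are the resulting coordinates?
(30, 8)

Matrix multiplication:
[[-4, -5], [-2, 1]] × [-5, -2]ᵀ
= [-4×-5 + -5×-2, -2×-5 + 1×-2]ᵀ
= [30.0000, 8.0000]ᵀ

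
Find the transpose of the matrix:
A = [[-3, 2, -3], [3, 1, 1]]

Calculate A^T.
[[-3, 3], [2, 1], [-3, 1]]

The transpose sends entry (i,j) to (j,i); rows become columns.
Row 0 of A: [-3, 2, -3] -> column 0 of A^T.
Row 1 of A: [3, 1, 1] -> column 1 of A^T.
A^T = [[-3, 3], [2, 1], [-3, 1]]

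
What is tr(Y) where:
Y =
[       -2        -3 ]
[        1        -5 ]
tr(Y) = -2 - 5 = -7

The trace of a square matrix is the sum of its diagonal entries.
Diagonal entries of Y: Y[0][0] = -2, Y[1][1] = -5.
tr(Y) = -2 - 5 = -7.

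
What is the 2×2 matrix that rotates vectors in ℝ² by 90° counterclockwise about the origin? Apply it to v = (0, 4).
R = [[0, -1], [1, 0]]; R·v = (-4, 0)

A counterclockwise rotation by angle θ in ℝ² has matrix R(θ) = [[cos θ, -sin θ], [sin θ, cos θ]].
For θ = 90°: cos θ = 0, sin θ = 1.
R(90°) = [[0, -1], [1, 0]].
R·v = [0·0 + (-1)·4, 1·0 + 0·4] = (-4, 0).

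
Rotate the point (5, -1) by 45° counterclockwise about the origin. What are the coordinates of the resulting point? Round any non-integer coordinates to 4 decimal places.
(4.2426, 2.8284)

Rotation matrix R(θ) = [[cos θ, -sin θ], [sin θ, cos θ]]; for θ = 45°:
R = [[√2/2, -√2/2], [√2/2, √2/2]]
Result: R × [5, -1]ᵀ = [√2/2·5 + (-√2/2)·-1, √2/2·5 + (√2/2)·-1]ᵀ = (4.2426, 2.8284)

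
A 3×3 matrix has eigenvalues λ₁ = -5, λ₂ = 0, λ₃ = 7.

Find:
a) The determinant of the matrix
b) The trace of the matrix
det = 0, trace = 2

Two standard eigenvalue identities:
- det(A) equals the product of the eigenvalues (counted with multiplicity).
- trace(A) equals the sum of the eigenvalues.
det(A) = (-5)*(0)*(7) = 0.
trace(A) = -5 + 0 + 7 = 2.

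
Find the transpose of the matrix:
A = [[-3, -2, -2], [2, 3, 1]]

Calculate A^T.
[[-3, 2], [-2, 3], [-2, 1]]

The transpose sends entry (i,j) to (j,i); rows become columns.
Row 0 of A: [-3, -2, -2] -> column 0 of A^T.
Row 1 of A: [2, 3, 1] -> column 1 of A^T.
A^T = [[-3, 2], [-2, 3], [-2, 1]]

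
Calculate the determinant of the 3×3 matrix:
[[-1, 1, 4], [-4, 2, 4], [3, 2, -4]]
-44

Expansion along first row:
det = -1·det([[2,4],[2,-4]]) - 1·det([[-4,4],[3,-4]]) + 4·det([[-4,2],[3,2]])
    = -1·(2·-4 - 4·2) - 1·(-4·-4 - 4·3) + 4·(-4·2 - 2·3)
    = -1·-16 - 1·4 + 4·-14
    = 16 + -4 + -56 = -44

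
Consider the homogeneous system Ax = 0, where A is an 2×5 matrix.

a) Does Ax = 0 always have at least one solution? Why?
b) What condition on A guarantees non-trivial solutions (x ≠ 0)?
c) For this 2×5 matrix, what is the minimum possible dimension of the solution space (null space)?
a) Yes, x = 0 is always a solution. b) When A has linearly dependent columns (rank < n). c) Minimum nullity = 3.

a) x = 0 satisfies A·0 = 0, so the zero vector is always a solution.
b) Non-trivial solutions exist iff the columns of A are linearly dependent, equivalently rank(A) < n (the number of columns).
c) By rank-nullity, rank(A) + nullity(A) = n = 5. Since A has only 2 rows, rank(A) ≤ 2, so nullity(A) ≥ 5 - 2 = 3.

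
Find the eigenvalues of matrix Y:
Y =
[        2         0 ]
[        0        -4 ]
λ = -4, 2

Solve det(Y - λI) = 0. For a 2×2 matrix the characteristic equation is λ² - (trace)λ + det = 0.
trace(Y) = a + d = 2 - 4 = -2.
det(Y) = a*d - b*c = (2)*(-4) - (0)*(0) = -8 - 0 = -8.
Characteristic equation: λ² - (-2)λ + (-8) = 0.
Discriminant = (-2)² - 4*(-8) = 4 + 32 = 36.
λ = (-2 ± √36) / 2 = (-2 ± 6) / 2 = -4, 2.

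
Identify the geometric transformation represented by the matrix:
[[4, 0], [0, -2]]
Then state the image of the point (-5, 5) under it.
non-uniform scaling by (4, -2); image of (-5, 5) is (-20, -10)

This is diagonal with distinct entries, so it scales the x-axis by 4 and the y-axis by -2.
The matrix [[4, 0], [0, -2]] represents: non-uniform scaling by (4, -2).
Applying it to (-5, 5): [4·-5 + 0·5, 0·-5 + -2·5] = (-20, -10).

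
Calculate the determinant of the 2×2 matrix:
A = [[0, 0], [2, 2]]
0

For A = [[a, b], [c, d]], det(A) = a*d - b*c.
det(A) = (0)*(2) - (0)*(2) = 0 - 0 = 0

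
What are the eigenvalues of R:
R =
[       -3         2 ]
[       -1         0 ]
λ = -2, -1

Solve det(R - λI) = 0. For a 2×2 matrix the characteristic equation is λ² - (trace)λ + det = 0.
trace(R) = a + d = -3 + 0 = -3.
det(R) = a*d - b*c = (-3)*(0) - (2)*(-1) = 0 + 2 = 2.
Characteristic equation: λ² - (-3)λ + (2) = 0.
Discriminant = (-3)² - 4*(2) = 9 - 8 = 1.
λ = (-3 ± √1) / 2 = (-3 ± 1) / 2 = -2, -1.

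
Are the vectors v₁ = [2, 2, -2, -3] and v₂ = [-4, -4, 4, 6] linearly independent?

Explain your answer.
No, linearly dependent (v₂ = -2·v₁)

Check whether there is a scalar k with v₂ = k·v₁.
Comparing components, k = -2 satisfies -2·[2, 2, -2, -3] = [-4, -4, 4, 6].
Since v₂ is a scalar multiple of v₁, the two vectors are linearly dependent.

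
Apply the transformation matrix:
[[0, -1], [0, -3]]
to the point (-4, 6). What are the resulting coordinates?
(-6, -18)

Matrix multiplication:
[[0, -1], [0, -3]] × [-4, 6]ᵀ
= [0×-4 + -1×6, 0×-4 + -3×6]ᵀ
= [-6.0000, -18.0000]ᵀ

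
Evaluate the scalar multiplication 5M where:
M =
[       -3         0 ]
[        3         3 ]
5M =
[      -15         0 ]
[       15        15 ]

Scalar multiplication is elementwise: (5M)[i][j] = 5 * M[i][j].
  (5M)[0][0] = 5 * (-3) = -15
  (5M)[0][1] = 5 * (0) = 0
  (5M)[1][0] = 5 * (3) = 15
  (5M)[1][1] = 5 * (3) = 15
5M =
[      -15         0 ]
[       15        15 ]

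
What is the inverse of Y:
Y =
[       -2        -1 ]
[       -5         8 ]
det(Y) = -21
Y⁻¹ =
[    -8/21     -1/21 ]
[    -5/21      2/21 ]

For a 2×2 matrix Y = [[a, b], [c, d]] with det(Y) ≠ 0, Y⁻¹ = (1/det(Y)) * [[d, -b], [-c, a]].
det(Y) = (-2)*(8) - (-1)*(-5) = -16 - 5 = -21.
Y⁻¹ = (1/-21) * [[8, 1], [5, -2]].
Dividing each entry by -21 and reducing:
Y⁻¹ =
[    -8/21     -1/21 ]
[    -5/21      2/21 ]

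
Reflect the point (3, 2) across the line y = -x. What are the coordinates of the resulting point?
(-2, -3)

Reflection across line y = -x: (3, 2) → (-2, -3)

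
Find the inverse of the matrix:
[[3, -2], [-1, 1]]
[[1, 2], [1, 3]]

For [[a,b],[c,d]], inverse = (1/det)·[[d,-b],[-c,a]]
det = 3·1 - -2·-1 = 1
Inverse = (1/1)·[[1, 2], [1, 3]]
        = [[1, 2], [1, 3]]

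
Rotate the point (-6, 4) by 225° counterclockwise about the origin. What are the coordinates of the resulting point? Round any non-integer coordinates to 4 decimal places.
(7.0711, 1.4142)

Rotation matrix R(θ) = [[cos θ, -sin θ], [sin θ, cos θ]]; for θ = 225°:
R = [[-√2/2, √2/2], [-√2/2, -√2/2]]
Result: R × [-6, 4]ᵀ = [-√2/2·-6 + (√2/2)·4, -√2/2·-6 + (-√2/2)·4]ᵀ = (7.0711, 1.4142)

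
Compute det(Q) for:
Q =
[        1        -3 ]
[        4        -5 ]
det(Q) = 7

For a 2×2 matrix [[a, b], [c, d]], det = a*d - b*c.
det(Q) = (1)*(-5) - (-3)*(4) = -5 + 12 = 7.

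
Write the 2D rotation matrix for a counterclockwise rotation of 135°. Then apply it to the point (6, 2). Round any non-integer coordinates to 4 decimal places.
R = [[-√2/2, -√2/2], [√2/2, -√2/2]]; R·(6, 2) = (-5.6569, 2.8284)

Rotation matrix formula: R(θ) = [[cos θ, -sin θ], [sin θ, cos θ]]
For θ = 135°:
cos(135°) = -√2/2
sin(135°) = √2/2
R = [[-√2/2, -√2/2], [√2/2, -√2/2]]
Apply to (6, 2): [-√2/2·6 + (-√2/2)·2, √2/2·6 + -√2/2·2] = (-5.6569, 2.8284)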